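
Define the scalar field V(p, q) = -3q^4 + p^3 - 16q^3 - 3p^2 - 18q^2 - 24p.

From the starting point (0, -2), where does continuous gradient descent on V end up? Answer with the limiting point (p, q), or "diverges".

V is separable, so gradient descent decouples: p follows -∂V/∂p, q follows -∂V/∂q.
∂V/∂p = 3(p - 4)(p + 2); at p=0 this is -24, so p increases.
∂V/∂q = -12q(q + 1)(q + 3); at q=-2 this is -24, so q increases.
p converges to its nearest critical value 4 (a local min of the p-part); q converges to -1. The iterate converges to (4, -1).

(4, -1)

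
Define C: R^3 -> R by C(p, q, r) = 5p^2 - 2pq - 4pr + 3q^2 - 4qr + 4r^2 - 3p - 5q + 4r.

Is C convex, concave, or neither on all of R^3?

C is quadratic, so its Hessian is the constant matrix H = [[10, -2, -4], [-2, 6, -4], [-4, -4, 8]].
Leading principal minors: 10, 56, 128.
All positive ⇒ H ≻ 0 ⇒ convex.

convex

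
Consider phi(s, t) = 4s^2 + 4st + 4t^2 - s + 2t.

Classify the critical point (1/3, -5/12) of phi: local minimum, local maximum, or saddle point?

The Hessian of phi is constant: H = [[8, 4], [4, 8]].
det(H) = 8·8 − 4² = 48.
det(H) > 0 and tr(H) = 16 > 0, so H is positive definite and the point is a local minimum.

local minimum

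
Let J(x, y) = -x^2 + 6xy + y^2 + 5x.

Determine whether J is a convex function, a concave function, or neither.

neither

J is quadratic, so its Hessian is the constant matrix H = [[-2, 6], [6, 2]].
det(H) = -40, tr(H) = 0.
det(H) < 0, so H is indefinite: neither convex nor concave.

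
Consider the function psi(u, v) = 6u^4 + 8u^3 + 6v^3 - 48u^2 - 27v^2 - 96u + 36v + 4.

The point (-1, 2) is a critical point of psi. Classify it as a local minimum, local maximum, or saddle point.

The mixed partial ∂²psi/∂u∂v is 0, so the Hessian at any point is diag(psi_uu, psi_vv) = diag(24(3u^2 + 2u - 4), 18(2v - 3)).
At (-1, 2): H = diag(-72, 18).
The eigenvalues have opposite signs, so H is indefinite: a saddle point.

saddle point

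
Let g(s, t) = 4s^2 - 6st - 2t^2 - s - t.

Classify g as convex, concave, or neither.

g is quadratic, so its Hessian is the constant matrix H = [[8, -6], [-6, -4]].
det(H) = -68, tr(H) = 4.
det(H) < 0, so H is indefinite: neither convex nor concave.

neither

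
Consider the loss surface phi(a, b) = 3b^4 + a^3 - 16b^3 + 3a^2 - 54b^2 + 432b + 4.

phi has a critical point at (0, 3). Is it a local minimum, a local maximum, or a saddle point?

saddle point

The mixed partial ∂²phi/∂a∂b is 0, so the Hessian at any point is diag(phi_aa, phi_bb) = diag(6(a + 1), 12(3b^2 - 8b - 9)).
At (0, 3): H = diag(6, -72).
The eigenvalues have opposite signs, so H is indefinite: a saddle point.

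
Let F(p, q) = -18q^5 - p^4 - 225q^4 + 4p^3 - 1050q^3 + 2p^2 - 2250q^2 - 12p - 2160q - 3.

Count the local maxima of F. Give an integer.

F separates as a function of p plus a function of q, so ∇F=0 decouples.
∂F/∂p = -4(p - 3)(p - 1)(p + 1) = 0 at p ∈ {-1, 1, 3}; ∂F/∂q = -90(q + 1)(q + 2)(q + 3)(q + 4) = 0 at q ∈ {-4, -3, -2, -1}.
The Hessian is diagonal: diag(F_pp, F_qq). Second derivatives: F_pp(-1)=-32, F_pp(1)=16, F_pp(3)=-32; F_qq(-4)=540, F_qq(-3)=-180, F_qq(-2)=180, F_qq(-1)=-540.
Local maxima occur where both diagonal entries negative: (-1, -3), (-1, -1), (3, -3), (3, -1). Count: 4.

4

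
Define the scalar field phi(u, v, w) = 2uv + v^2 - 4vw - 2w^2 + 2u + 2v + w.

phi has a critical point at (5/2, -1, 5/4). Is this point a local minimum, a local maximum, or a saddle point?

saddle point

The Hessian is constant: H = [[0, 2, 0], [2, 2, -4], [0, -4, -4]].
Leading principal minors: Δ₁ = 0, Δ₂ = -4, Δ₃ = 16.
The minors fit neither the all-positive nor the alternating-sign pattern, so H is indefinite: a saddle point.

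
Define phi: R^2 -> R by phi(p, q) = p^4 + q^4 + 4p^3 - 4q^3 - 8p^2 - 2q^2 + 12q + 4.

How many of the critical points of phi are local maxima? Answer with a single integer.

1

phi separates as a function of p plus a function of q, so ∇phi=0 decouples.
∂phi/∂p = 4p(p - 1)(p + 4) = 0 at p ∈ {-4, 0, 1}; ∂phi/∂q = 4(q - 3)(q - 1)(q + 1) = 0 at q ∈ {-1, 1, 3}.
The Hessian is diagonal: diag(phi_pp, phi_qq). Second derivatives: phi_pp(-4)=80, phi_pp(0)=-16, phi_pp(1)=20; phi_qq(-1)=32, phi_qq(1)=-16, phi_qq(3)=32.
Local maxima occur where both diagonal entries negative: (0, 1). Count: 1.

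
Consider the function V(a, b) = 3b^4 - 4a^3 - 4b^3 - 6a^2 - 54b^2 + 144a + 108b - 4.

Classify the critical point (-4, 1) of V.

saddle point

The mixed partial ∂²V/∂a∂b is 0, so the Hessian at any point is diag(V_aa, V_bb) = diag(-12(2a + 1), 12(3b^2 - 2b - 9)).
At (-4, 1): H = diag(84, -96).
The eigenvalues have opposite signs, so H is indefinite: a saddle point.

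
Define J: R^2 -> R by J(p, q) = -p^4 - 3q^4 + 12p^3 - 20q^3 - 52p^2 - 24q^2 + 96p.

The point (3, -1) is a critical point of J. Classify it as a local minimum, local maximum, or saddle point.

local minimum

The mixed partial ∂²J/∂p∂q is 0, so the Hessian at any point is diag(J_pp, J_qq) = diag(4(-3p^2 + 18p - 26), -12(3q^2 + 10q + 4)).
At (3, -1): H = diag(4, 36).
Both eigenvalues are positive, so H is positive definite: a local minimum.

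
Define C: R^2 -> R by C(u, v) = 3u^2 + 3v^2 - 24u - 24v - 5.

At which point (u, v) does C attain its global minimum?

C(u,v) separates as P(u) + Q(v) − 5, so its minimum is min P + min Q − 5.
P'(u) = 6u - 24 vanishes at u ∈ {4}; Q'(v) = 6v - 24 vanishes at v ∈ {4}.
Local minima of P (where P''>0): P(4)=-48. Local minima of Q: Q(4)=-48.
So the global minimum of C is P(4) + Q(4) − 5 = -48 − 48 − 5 = -101, attained at (4, 4).

(4, 4)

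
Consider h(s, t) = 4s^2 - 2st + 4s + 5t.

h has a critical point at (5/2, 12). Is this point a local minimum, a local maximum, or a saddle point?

The Hessian of h is constant: H = [[8, -2], [-2, 0]].
det(H) = 8·0 − (-2)² = -4.
Since det(H) < 0, H is indefinite and the critical point is a saddle point.

saddle point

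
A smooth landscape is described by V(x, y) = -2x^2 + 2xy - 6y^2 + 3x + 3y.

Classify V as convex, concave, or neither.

concave

V is quadratic, so its Hessian is the constant matrix H = [[-4, 2], [2, -12]].
det(H) = 44, tr(H) = -16.
det(H) > 0 and tr(H) < 0, so H is negative definite everywhere: concave.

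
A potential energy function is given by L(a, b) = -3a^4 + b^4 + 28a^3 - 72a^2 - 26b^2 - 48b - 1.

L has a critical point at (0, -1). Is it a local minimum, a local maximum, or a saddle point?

local maximum

The mixed partial ∂²L/∂a∂b is 0, so the Hessian at any point is diag(L_aa, L_bb) = diag(12(-3a^2 + 14a - 12), 4(3b^2 - 13)).
At (0, -1): H = diag(-144, -40).
Both eigenvalues are negative, so H is negative definite: a local maximum.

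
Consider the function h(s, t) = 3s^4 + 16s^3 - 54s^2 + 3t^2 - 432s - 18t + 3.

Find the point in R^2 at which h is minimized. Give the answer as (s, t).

(3, 3)

h(s,t) separates as P(s) + Q(t) + 3, so its minimum is min P + min Q + 3.
P'(s) = 12(s - 3)(s + 3)(s + 4) vanishes at s ∈ {-4, -3, 3}; Q'(t) = 6(t - 3) vanishes at t ∈ {3}.
Local minima of P (where P''>0): P(-4)=608, P(3)=-1107. Local minima of Q: Q(3)=-27.
So the global minimum of h is P(3) + Q(3) + 3 = -1107 − 27 + 3 = -1131, attained at (3, 3).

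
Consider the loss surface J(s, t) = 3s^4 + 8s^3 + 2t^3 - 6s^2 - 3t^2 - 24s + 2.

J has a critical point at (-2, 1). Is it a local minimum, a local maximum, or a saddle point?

local minimum

The mixed partial ∂²J/∂s∂t is 0, so the Hessian at any point is diag(J_ss, J_tt) = diag(12(3s^2 + 4s - 1), 6(2t - 1)).
At (-2, 1): H = diag(36, 6).
Both eigenvalues are positive, so H is positive definite: a local minimum.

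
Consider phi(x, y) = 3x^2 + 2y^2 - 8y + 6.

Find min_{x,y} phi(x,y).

-2

phi(x,y) separates as P(x) + Q(y) + 6, so its minimum is min P + min Q + 6.
P'(x) = 6x vanishes at x ∈ {0}; Q'(y) = 4y - 8 vanishes at y ∈ {2}.
Local minima of P (where P''>0): P(0)=0. Local minima of Q: Q(2)=-8.
So the global minimum of phi is P(0) + Q(2) + 6 = 0 − 8 + 6 = -2, attained at (0, 2).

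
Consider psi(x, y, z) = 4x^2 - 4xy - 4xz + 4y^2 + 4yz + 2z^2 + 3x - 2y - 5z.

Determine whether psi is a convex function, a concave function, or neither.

convex

psi is quadratic, so its Hessian is the constant matrix H = [[8, -4, -4], [-4, 8, 4], [-4, 4, 4]].
Leading principal minors: 8, 48, 64.
All positive ⇒ H ≻ 0 ⇒ convex.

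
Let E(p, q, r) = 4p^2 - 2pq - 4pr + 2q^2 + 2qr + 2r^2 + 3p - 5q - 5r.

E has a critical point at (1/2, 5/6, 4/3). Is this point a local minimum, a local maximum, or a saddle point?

The Hessian is constant: H = [[8, -2, -4], [-2, 4, 2], [-4, 2, 4]].
Leading principal minors: Δ₁ = 8, Δ₂ = 28, Δ₃ = 48.
All leading minors are positive, so H is positive definite: a local minimum.

local minimum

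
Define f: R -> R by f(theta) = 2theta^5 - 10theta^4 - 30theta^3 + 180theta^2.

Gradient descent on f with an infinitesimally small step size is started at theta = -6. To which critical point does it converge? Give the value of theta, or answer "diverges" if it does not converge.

diverges

f'(theta) = 10theta(theta - 4)(theta - 3)(theta + 3), so f'(-6) = 16200.
Gradient descent moves in the -f' direction, i.e. theta is decreasing.
There is no critical point below theta=-6, and f' keeps the same sign, so the iterate runs off to −∞.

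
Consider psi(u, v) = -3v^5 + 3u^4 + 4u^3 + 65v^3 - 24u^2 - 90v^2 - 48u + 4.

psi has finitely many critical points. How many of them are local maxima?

psi separates as a function of u plus a function of v, so ∇psi=0 decouples.
∂psi/∂u = 12(u - 2)(u + 1)(u + 2) = 0 at u ∈ {-2, -1, 2}; ∂psi/∂v = -15v(v - 3)(v - 1)(v + 4) = 0 at v ∈ {-4, 0, 1, 3}.
The Hessian is diagonal: diag(psi_uu, psi_vv). Second derivatives: psi_uu(-2)=48, psi_uu(-1)=-36, psi_uu(2)=144; psi_vv(-4)=2100, psi_vv(0)=-180, psi_vv(1)=150, psi_vv(3)=-630.
Local maxima occur where both diagonal entries negative: (-1, 0), (-1, 3). Count: 2.

2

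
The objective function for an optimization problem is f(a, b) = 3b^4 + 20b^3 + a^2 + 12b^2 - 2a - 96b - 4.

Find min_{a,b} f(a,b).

f(a,b) separates as P(a) + Q(b) − 4, so its minimum is min P + min Q − 4.
P'(a) = 2a - 2 vanishes at a ∈ {1}; Q'(b) = 12(b - 1)(b + 2)(b + 4) vanishes at b ∈ {-4, -2, 1}.
Local minima of P (where P''>0): P(1)=-1. Local minima of Q: Q(-4)=64, Q(1)=-61.
So the global minimum of f is P(1) + Q(1) − 4 = -1 − 61 − 4 = -66, attained at (1, 1).

-66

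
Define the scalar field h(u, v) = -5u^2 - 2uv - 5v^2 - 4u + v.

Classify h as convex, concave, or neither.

h is quadratic, so its Hessian is the constant matrix H = [[-10, -2], [-2, -10]].
det(H) = 96, tr(H) = -20.
det(H) > 0 and tr(H) < 0, so H is negative definite everywhere: concave.

concave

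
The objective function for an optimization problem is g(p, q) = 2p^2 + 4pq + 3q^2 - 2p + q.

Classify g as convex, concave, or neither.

convex

g is quadratic, so its Hessian is the constant matrix H = [[4, 4], [4, 6]].
det(H) = 8, tr(H) = 10.
det(H) > 0 and tr(H) > 0, so H is positive definite everywhere: convex.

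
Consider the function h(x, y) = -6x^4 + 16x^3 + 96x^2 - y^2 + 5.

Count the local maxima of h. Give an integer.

h separates as a function of x plus a function of y, so ∇h=0 decouples.
∂h/∂x = -24x(x - 4)(x + 2) = 0 at x ∈ {-2, 0, 4}; ∂h/∂y = -2y = 0 at y ∈ {0}.
The Hessian is diagonal: diag(h_xx, h_yy). Second derivatives: h_xx(-2)=-288, h_xx(0)=192, h_xx(4)=-576; h_yy(0)=-2.
Local maxima occur where both diagonal entries negative: (-2, 0), (4, 0). Count: 2.

2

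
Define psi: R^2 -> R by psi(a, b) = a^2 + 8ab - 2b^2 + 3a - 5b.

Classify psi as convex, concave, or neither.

psi is quadratic, so its Hessian is the constant matrix H = [[2, 8], [8, -4]].
det(H) = -72, tr(H) = -2.
det(H) < 0, so H is indefinite: neither convex nor concave.

neither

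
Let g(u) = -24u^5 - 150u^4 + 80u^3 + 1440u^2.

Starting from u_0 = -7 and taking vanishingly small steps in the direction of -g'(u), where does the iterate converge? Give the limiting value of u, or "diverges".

g'(u) = -120u(u - 2)(u + 3)(u + 4), so g'(-7) = -90720.
Gradient descent moves in the -g' direction, i.e. u is increasing.
The nearest critical point in that direction is u = -4, where g'' = 2880 > 0 (a local minimum). The iterate converges there.

-4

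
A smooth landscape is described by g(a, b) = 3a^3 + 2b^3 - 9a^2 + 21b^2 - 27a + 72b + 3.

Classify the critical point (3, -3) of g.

local minimum

The mixed partial ∂²g/∂a∂b is 0, so the Hessian at any point is diag(g_aa, g_bb) = diag(18(a - 1), 6(2b + 7)).
At (3, -3): H = diag(36, 6).
Both eigenvalues are positive, so H is positive definite: a local minimum.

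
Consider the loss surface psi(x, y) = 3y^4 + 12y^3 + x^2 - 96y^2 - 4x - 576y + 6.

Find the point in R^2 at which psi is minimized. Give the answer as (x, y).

psi(x,y) separates as P(x) + Q(y) + 6, so its minimum is min P + min Q + 6.
P'(x) = 2x - 4 vanishes at x ∈ {2}; Q'(y) = 12(y - 4)(y + 3)(y + 4) vanishes at y ∈ {-4, -3, 4}.
Local minima of P (where P''>0): P(2)=-4. Local minima of Q: Q(-4)=768, Q(4)=-2304.
So the global minimum of psi is P(2) + Q(4) + 6 = -4 − 2304 + 6 = -2302, attained at (2, 4).

(2, 4)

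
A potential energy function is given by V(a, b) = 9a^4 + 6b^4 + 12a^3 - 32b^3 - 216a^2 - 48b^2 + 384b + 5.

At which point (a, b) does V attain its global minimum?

V(a,b) separates as P(a) + Q(b) + 5, so its minimum is min P + min Q + 5.
P'(a) = 36a(a - 3)(a + 4) vanishes at a ∈ {-4, 0, 3}; Q'(b) = 24(b - 4)(b - 2)(b + 2) vanishes at b ∈ {-2, 2, 4}.
Local minima of P (where P''>0): P(-4)=-1920, P(3)=-891. Local minima of Q: Q(-2)=-608, Q(4)=256.
So the global minimum of V is P(-4) + Q(-2) + 5 = -1920 − 608 + 5 = -2523, attained at (-4, -2).

(-4, -2)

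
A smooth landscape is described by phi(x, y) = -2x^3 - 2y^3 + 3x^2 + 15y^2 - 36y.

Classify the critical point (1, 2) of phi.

saddle point

The mixed partial ∂²phi/∂x∂y is 0, so the Hessian at any point is diag(phi_xx, phi_yy) = diag(6(-2x + 1), 6(-2y + 5)).
At (1, 2): H = diag(-6, 6).
The eigenvalues have opposite signs, so H is indefinite: a saddle point.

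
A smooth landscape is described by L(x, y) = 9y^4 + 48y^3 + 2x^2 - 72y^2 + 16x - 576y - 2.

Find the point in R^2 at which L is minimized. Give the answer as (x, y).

L(x,y) separates as P(x) + Q(y) − 2, so its minimum is min P + min Q − 2.
P'(x) = 4x + 16 vanishes at x ∈ {-4}; Q'(y) = 36(y - 2)(y + 2)(y + 4) vanishes at y ∈ {-4, -2, 2}.
Local minima of P (where P''>0): P(-4)=-32. Local minima of Q: Q(-4)=384, Q(2)=-912.
So the global minimum of L is P(-4) + Q(2) − 2 = -32 − 912 − 2 = -946, attained at (-4, 2).

(-4, 2)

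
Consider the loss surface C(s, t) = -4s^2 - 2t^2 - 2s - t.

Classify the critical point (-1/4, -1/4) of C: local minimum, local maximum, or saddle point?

local maximum

The Hessian of C is constant: H = [[-8, 0], [0, -4]].
det(H) = (-8)·(-4) − 0² = 32.
det(H) > 0 and tr(H) = -12 < 0, so H is negative definite and the point is a local maximum.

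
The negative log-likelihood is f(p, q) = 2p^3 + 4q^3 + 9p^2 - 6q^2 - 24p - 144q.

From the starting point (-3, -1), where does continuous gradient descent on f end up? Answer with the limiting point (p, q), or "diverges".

(1, 4)

f is separable, so gradient descent decouples: p follows -∂f/∂p, q follows -∂f/∂q.
∂f/∂p = 6(p - 1)(p + 4); at p=-3 this is -24, so p increases.
∂f/∂q = 12(q - 4)(q + 3); at q=-1 this is -120, so q increases.
p converges to its nearest critical value 1 (a local min of the p-part); q converges to 4. The iterate converges to (1, 4).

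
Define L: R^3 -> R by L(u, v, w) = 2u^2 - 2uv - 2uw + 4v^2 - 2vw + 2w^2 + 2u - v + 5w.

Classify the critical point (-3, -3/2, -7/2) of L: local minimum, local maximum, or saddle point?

local minimum

The Hessian is constant: H = [[4, -2, -2], [-2, 8, -2], [-2, -2, 4]].
Leading principal minors: Δ₁ = 4, Δ₂ = 28, Δ₃ = 48.
All leading minors are positive, so H is positive definite: a local minimum.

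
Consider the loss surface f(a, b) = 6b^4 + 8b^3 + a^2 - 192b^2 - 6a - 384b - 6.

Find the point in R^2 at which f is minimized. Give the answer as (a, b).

(3, 4)

f(a,b) separates as P(a) + Q(b) − 6, so its minimum is min P + min Q − 6.
P'(a) = 2a - 6 vanishes at a ∈ {3}; Q'(b) = 24(b - 4)(b + 1)(b + 4) vanishes at b ∈ {-4, -1, 4}.
Local minima of P (where P''>0): P(3)=-9. Local minima of Q: Q(-4)=-512, Q(4)=-2560.
So the global minimum of f is P(3) + Q(4) − 6 = -9 − 2560 − 6 = -2575, attained at (3, 4).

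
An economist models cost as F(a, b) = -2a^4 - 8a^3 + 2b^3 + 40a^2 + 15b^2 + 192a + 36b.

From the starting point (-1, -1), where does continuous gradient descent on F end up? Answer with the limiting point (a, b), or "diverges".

F is separable, so gradient descent decouples: a follows -∂F/∂a, b follows -∂F/∂b.
∂F/∂a = -8(a - 3)(a + 2)(a + 4); at a=-1 this is 96, so a decreases.
∂F/∂b = 6(b + 2)(b + 3); at b=-1 this is 12, so b decreases.
a converges to its nearest critical value -2 (a local min of the a-part); b converges to -2. The iterate converges to (-2, -2).

(-2, -2)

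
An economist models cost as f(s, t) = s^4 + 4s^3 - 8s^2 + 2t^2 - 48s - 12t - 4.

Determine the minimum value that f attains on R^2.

-102

f(s,t) separates as P(s) + Q(t) − 4, so its minimum is min P + min Q − 4.
P'(s) = 4(s - 2)(s + 2)(s + 3) vanishes at s ∈ {-3, -2, 2}; Q'(t) = 4(t - 3) vanishes at t ∈ {3}.
Local minima of P (where P''>0): P(-3)=45, P(2)=-80. Local minima of Q: Q(3)=-18.
So the global minimum of f is P(2) + Q(3) − 4 = -80 − 18 − 4 = -102, attained at (2, 3).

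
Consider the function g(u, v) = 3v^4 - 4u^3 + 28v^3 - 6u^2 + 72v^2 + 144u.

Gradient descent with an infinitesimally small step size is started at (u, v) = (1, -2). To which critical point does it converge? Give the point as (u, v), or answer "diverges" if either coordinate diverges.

g is separable, so gradient descent decouples: u follows -∂g/∂u, v follows -∂g/∂v.
∂g/∂u = -12(u - 3)(u + 4); at u=1 this is 120, so u decreases.
∂g/∂v = 12v(v + 3)(v + 4); at v=-2 this is -48, so v increases.
u converges to its nearest critical value -4 (a local min of the u-part); v converges to 0. The iterate converges to (-4, 0).

(-4, 0)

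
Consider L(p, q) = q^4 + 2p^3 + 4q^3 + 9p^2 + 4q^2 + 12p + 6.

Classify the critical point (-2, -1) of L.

The mixed partial ∂²L/∂p∂q is 0, so the Hessian at any point is diag(L_pp, L_qq) = diag(6(2p + 3), 4(3q^2 + 6q + 2)).
At (-2, -1): H = diag(-6, -4).
Both eigenvalues are negative, so H is negative definite: a local maximum.

local maximum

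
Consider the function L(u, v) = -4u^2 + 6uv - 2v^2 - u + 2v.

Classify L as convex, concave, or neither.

neither

L is quadratic, so its Hessian is the constant matrix H = [[-8, 6], [6, -4]].
det(H) = -4, tr(H) = -12.
det(H) < 0, so H is indefinite: neither convex nor concave.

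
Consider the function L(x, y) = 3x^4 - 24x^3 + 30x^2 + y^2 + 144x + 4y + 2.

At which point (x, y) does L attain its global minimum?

L(x,y) separates as P(x) + Q(y) + 2, so its minimum is min P + min Q + 2.
P'(x) = 12(x - 4)(x - 3)(x + 1) vanishes at x ∈ {-1, 3, 4}; Q'(y) = 2y + 4 vanishes at y ∈ {-2}.
Local minima of P (where P''>0): P(-1)=-87, P(4)=288. Local minima of Q: Q(-2)=-4.
So the global minimum of L is P(-1) + Q(-2) + 2 = -87 − 4 + 2 = -89, attained at (-1, -2).

(-1, -2)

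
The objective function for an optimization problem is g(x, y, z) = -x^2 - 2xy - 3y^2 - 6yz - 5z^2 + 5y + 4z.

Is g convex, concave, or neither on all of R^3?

concave

g is quadratic, so its Hessian is the constant matrix H = [[-2, -2, 0], [-2, -6, -6], [0, -6, -10]].
Leading principal minors: -2, 8, -8.
Signs alternate −, +, − ⇒ H ≺ 0 ⇒ concave.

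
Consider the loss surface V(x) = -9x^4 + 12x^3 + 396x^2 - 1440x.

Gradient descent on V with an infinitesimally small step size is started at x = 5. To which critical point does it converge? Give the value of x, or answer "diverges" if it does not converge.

V'(x) = -36(x - 4)(x - 2)(x + 5), so V'(5) = -1080.
Gradient descent moves in the -V' direction, i.e. x is increasing.
There is no critical point above x=5, and V' keeps the same sign, so the iterate runs off to +∞.

diverges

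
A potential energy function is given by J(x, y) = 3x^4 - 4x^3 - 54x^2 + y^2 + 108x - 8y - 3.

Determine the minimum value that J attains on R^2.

-478

J(x,y) separates as P(x) + Q(y) − 3, so its minimum is min P + min Q − 3.
P'(x) = 12(x - 3)(x - 1)(x + 3) vanishes at x ∈ {-3, 1, 3}; Q'(y) = 2y - 8 vanishes at y ∈ {4}.
Local minima of P (where P''>0): P(-3)=-459, P(3)=-27. Local minima of Q: Q(4)=-16.
So the global minimum of J is P(-3) + Q(4) − 3 = -459 − 16 − 3 = -478, attained at (-3, 4).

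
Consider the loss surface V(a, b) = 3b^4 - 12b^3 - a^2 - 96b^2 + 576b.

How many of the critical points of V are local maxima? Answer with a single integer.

V separates as a function of a plus a function of b, so ∇V=0 decouples.
∂V/∂a = -2a = 0 at a ∈ {0}; ∂V/∂b = 12(b - 4)(b - 3)(b + 4) = 0 at b ∈ {-4, 3, 4}.
The Hessian is diagonal: diag(V_aa, V_bb). Second derivatives: V_aa(0)=-2; V_bb(-4)=672, V_bb(3)=-84, V_bb(4)=96.
Local maxima occur where both diagonal entries negative: (0, 3). Count: 1.

1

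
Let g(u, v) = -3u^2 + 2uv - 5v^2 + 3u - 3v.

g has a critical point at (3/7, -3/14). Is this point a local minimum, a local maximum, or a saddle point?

The Hessian of g is constant: H = [[-6, 2], [2, -10]].
det(H) = (-6)·(-10) − 2² = 56.
det(H) > 0 and tr(H) = -16 < 0, so H is negative definite and the point is a local maximum.

local maximum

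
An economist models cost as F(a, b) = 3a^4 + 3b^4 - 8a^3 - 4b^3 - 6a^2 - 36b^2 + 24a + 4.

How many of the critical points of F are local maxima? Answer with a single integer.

1

F separates as a function of a plus a function of b, so ∇F=0 decouples.
∂F/∂a = 12(a - 2)(a - 1)(a + 1) = 0 at a ∈ {-1, 1, 2}; ∂F/∂b = 12b(b - 3)(b + 2) = 0 at b ∈ {-2, 0, 3}.
The Hessian is diagonal: diag(F_aa, F_bb). Second derivatives: F_aa(-1)=72, F_aa(1)=-24, F_aa(2)=36; F_bb(-2)=120, F_bb(0)=-72, F_bb(3)=180.
Local maxima occur where both diagonal entries negative: (1, 0). Count: 1.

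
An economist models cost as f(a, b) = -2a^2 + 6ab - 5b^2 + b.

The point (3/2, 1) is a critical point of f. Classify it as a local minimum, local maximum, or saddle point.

local maximum

The Hessian of f is constant: H = [[-4, 6], [6, -10]].
det(H) = (-4)·(-10) − 6² = 4.
det(H) > 0 and tr(H) = -14 < 0, so H is negative definite and the point is a local maximum.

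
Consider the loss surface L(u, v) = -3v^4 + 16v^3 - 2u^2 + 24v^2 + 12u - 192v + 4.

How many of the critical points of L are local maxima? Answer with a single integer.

L separates as a function of u plus a function of v, so ∇L=0 decouples.
∂L/∂u = -4(u - 3) = 0 at u ∈ {3}; ∂L/∂v = -12(v - 4)(v - 2)(v + 2) = 0 at v ∈ {-2, 2, 4}.
The Hessian is diagonal: diag(L_uu, L_vv). Second derivatives: L_uu(3)=-4; L_vv(-2)=-288, L_vv(2)=96, L_vv(4)=-144.
Local maxima occur where both diagonal entries negative: (3, -2), (3, 4). Count: 2.

2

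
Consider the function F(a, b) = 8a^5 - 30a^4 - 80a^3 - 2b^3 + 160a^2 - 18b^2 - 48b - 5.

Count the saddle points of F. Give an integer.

F separates as a function of a plus a function of b, so ∇F=0 decouples.
∂F/∂a = 40a(a - 4)(a - 1)(a + 2) = 0 at a ∈ {-2, 0, 1, 4}; ∂F/∂b = -6(b + 2)(b + 4) = 0 at b ∈ {-4, -2}.
The Hessian is diagonal: diag(F_aa, F_bb). Second derivatives: F_aa(-2)=-1440, F_aa(0)=320, F_aa(1)=-360, F_aa(4)=2880; F_bb(-4)=12, F_bb(-2)=-12.
Saddle points occur where the two diagonal entries have opposite signs: (-2, -4), (0, -2), (1, -4), (4, -2). Count: 4.

4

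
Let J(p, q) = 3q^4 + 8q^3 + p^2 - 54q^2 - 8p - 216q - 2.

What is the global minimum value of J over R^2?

J(p,q) separates as A(p) + B(q) − 2, so its minimum is min A + min B − 2.
A'(p) = 2p - 8 vanishes at p ∈ {4}; B'(q) = 12(q - 3)(q + 2)(q + 3) vanishes at q ∈ {-3, -2, 3}.
Local minima of A (where A''>0): A(4)=-16. Local minima of B: B(-3)=189, B(3)=-675.
So the global minimum of J is A(4) + B(3) − 2 = -16 − 675 − 2 = -693, attained at (4, 3).

-693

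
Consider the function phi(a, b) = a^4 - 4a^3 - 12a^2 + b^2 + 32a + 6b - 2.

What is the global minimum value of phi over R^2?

phi(a,b) separates as P(a) + Q(b) − 2, so its minimum is min P + min Q − 2.
P'(a) = 4(a - 4)(a - 1)(a + 2) vanishes at a ∈ {-2, 1, 4}; Q'(b) = 2b + 6 vanishes at b ∈ {-3}.
Local minima of P (where P''>0): P(-2)=-64, P(4)=-64. Local minima of Q: Q(-3)=-9.
So the global minimum of phi is P(-2) + Q(-3) − 2 = -64 − 9 − 2 = -75, attained at (-2, -3).

-75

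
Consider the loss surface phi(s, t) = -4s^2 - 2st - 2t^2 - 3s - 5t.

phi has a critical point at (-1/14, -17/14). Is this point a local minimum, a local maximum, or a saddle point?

The Hessian of phi is constant: H = [[-8, -2], [-2, -4]].
det(H) = (-8)·(-4) − (-2)² = 28.
det(H) > 0 and tr(H) = -12 < 0, so H is negative definite and the point is a local maximum.

local maximum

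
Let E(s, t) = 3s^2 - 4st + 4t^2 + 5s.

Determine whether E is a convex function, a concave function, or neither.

convex

E is quadratic, so its Hessian is the constant matrix H = [[6, -4], [-4, 8]].
det(H) = 32, tr(H) = 14.
det(H) > 0 and tr(H) > 0, so H is positive definite everywhere: convex.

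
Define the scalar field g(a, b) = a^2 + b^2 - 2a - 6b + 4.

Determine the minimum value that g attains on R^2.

g(a,b) separates as P(a) + Q(b) + 4, so its minimum is min P + min Q + 4.
P'(a) = 2a - 2 vanishes at a ∈ {1}; Q'(b) = 2b - 6 vanishes at b ∈ {3}.
Local minima of P (where P''>0): P(1)=-1. Local minima of Q: Q(3)=-9.
So the global minimum of g is P(1) + Q(3) + 4 = -1 − 9 + 4 = -6, attained at (1, 3).

-6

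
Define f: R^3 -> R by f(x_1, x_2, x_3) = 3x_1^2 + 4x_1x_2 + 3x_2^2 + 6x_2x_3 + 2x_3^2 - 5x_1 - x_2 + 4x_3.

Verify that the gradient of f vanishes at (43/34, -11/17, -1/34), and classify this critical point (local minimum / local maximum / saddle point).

saddle point

∇f = (6x_1 + 4x_2 - 5, 4x_1 + 6x_2 + 6x_3 - 1, 6x_2 + 4x_3 + 4); substituting (43/34, -11/17, -1/34) gives ∇f = (0, 0, 0), so (43/34, -11/17, -1/34) is indeed a critical point.
The Hessian is constant: H = [[6, 4, 0], [4, 6, 6], [0, 6, 4]].
Leading principal minors: Δ₁ = 6, Δ₂ = 20, Δ₃ = -136.
The minors fit neither the all-positive nor the alternating-sign pattern, so H is indefinite: a saddle point.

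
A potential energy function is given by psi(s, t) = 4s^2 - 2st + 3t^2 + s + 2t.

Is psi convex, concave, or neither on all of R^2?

convex

psi is quadratic, so its Hessian is the constant matrix H = [[8, -2], [-2, 6]].
det(H) = 44, tr(H) = 14.
det(H) > 0 and tr(H) > 0, so H is positive definite everywhere: convex.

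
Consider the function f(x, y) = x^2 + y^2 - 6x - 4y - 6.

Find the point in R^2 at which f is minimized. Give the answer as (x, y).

(3, 2)

f(x,y) separates as P(x) + Q(y) − 6, so its minimum is min P + min Q − 6.
P'(x) = 2x - 6 vanishes at x ∈ {3}; Q'(y) = 2y - 4 vanishes at y ∈ {2}.
Local minima of P (where P''>0): P(3)=-9. Local minima of Q: Q(2)=-4.
So the global minimum of f is P(3) + Q(2) − 6 = -9 − 4 − 6 = -19, attained at (3, 2).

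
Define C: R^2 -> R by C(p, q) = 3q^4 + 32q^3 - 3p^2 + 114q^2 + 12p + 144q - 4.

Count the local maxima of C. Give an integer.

1

C separates as a function of p plus a function of q, so ∇C=0 decouples.
∂C/∂p = -6(p - 2) = 0 at p ∈ {2}; ∂C/∂q = 12(q + 1)(q + 3)(q + 4) = 0 at q ∈ {-4, -3, -1}.
The Hessian is diagonal: diag(C_pp, C_qq). Second derivatives: C_pp(2)=-6; C_qq(-4)=36, C_qq(-3)=-24, C_qq(-1)=72.
Local maxima occur where both diagonal entries negative: (2, -3). Count: 1.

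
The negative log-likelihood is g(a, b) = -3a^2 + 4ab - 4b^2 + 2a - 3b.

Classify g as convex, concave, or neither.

concave

g is quadratic, so its Hessian is the constant matrix H = [[-6, 4], [4, -8]].
det(H) = 32, tr(H) = -14.
det(H) > 0 and tr(H) < 0, so H is negative definite everywhere: concave.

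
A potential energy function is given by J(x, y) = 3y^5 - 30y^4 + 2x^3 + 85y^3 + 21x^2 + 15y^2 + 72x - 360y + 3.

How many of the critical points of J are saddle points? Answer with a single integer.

4

J separates as a function of x plus a function of y, so ∇J=0 decouples.
∂J/∂x = 6(x + 3)(x + 4) = 0 at x ∈ {-4, -3}; ∂J/∂y = 15(y - 4)(y - 3)(y - 2)(y + 1) = 0 at y ∈ {-1, 2, 3, 4}.
The Hessian is diagonal: diag(J_xx, J_yy). Second derivatives: J_xx(-4)=-6, J_xx(-3)=6; J_yy(-1)=-900, J_yy(2)=90, J_yy(3)=-60, J_yy(4)=150.
Saddle points occur where the two diagonal entries have opposite signs: (-4, 2), (-4, 4), (-3, -1), (-3, 3). Count: 4.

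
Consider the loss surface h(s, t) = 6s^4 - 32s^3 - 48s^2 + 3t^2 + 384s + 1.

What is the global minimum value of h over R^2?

h(s,t) separates as P(s) + Q(t) + 1, so its minimum is min P + min Q + 1.
P'(s) = 24(s - 4)(s - 2)(s + 2) vanishes at s ∈ {-2, 2, 4}; Q'(t) = 6t vanishes at t ∈ {0}.
Local minima of P (where P''>0): P(-2)=-608, P(4)=256. Local minima of Q: Q(0)=0.
So the global minimum of h is P(-2) + Q(0) + 1 = -608 + 0 + 1 = -607, attained at (-2, 0).

-607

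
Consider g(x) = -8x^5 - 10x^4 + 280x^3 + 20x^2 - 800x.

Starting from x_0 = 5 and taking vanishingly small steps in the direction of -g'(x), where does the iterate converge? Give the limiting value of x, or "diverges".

g'(x) = -40(x - 4)(x - 1)(x + 1)(x + 5), so g'(5) = -9600.
Gradient descent moves in the -g' direction, i.e. x is increasing.
There is no critical point above x=5, and g' keeps the same sign, so the iterate runs off to +∞.

diverges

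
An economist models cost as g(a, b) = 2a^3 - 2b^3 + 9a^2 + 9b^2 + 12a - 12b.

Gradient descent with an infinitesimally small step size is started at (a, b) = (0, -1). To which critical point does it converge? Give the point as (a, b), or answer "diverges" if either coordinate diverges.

(-1, 1)

g is separable, so gradient descent decouples: a follows -∂g/∂a, b follows -∂g/∂b.
∂g/∂a = 6(a + 1)(a + 2); at a=0 this is 12, so a decreases.
∂g/∂b = -6(b - 2)(b - 1); at b=-1 this is -36, so b increases.
a converges to its nearest critical value -1 (a local min of the a-part); b converges to 1. The iterate converges to (-1, 1).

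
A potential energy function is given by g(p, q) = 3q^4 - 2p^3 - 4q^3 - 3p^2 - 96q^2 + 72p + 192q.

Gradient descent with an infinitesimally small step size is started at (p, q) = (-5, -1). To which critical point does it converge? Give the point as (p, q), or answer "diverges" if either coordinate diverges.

(-4, -4)

g is separable, so gradient descent decouples: p follows -∂g/∂p, q follows -∂g/∂q.
∂g/∂p = -6(p - 3)(p + 4); at p=-5 this is -48, so p increases.
∂g/∂q = 12(q - 4)(q - 1)(q + 4); at q=-1 this is 360, so q decreases.
p converges to its nearest critical value -4 (a local min of the p-part); q converges to -4. The iterate converges to (-4, -4).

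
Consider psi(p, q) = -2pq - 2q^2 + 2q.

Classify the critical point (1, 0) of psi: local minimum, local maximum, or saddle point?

saddle point

The Hessian of psi is constant: H = [[0, -2], [-2, -4]].
det(H) = 0·(-4) − (-2)² = -4.
Since det(H) < 0, H is indefinite and the critical point is a saddle point.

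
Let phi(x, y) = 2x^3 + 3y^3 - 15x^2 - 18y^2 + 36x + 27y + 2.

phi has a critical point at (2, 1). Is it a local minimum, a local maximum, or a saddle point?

The mixed partial ∂²phi/∂x∂y is 0, so the Hessian at any point is diag(phi_xx, phi_yy) = diag(6(2x - 5), 18(y - 2)).
At (2, 1): H = diag(-6, -18).
Both eigenvalues are negative, so H is negative definite: a local maximum.

local maximum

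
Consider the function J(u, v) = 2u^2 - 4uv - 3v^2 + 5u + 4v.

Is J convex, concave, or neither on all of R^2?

neither

J is quadratic, so its Hessian is the constant matrix H = [[4, -4], [-4, -6]].
det(H) = -40, tr(H) = -2.
det(H) < 0, so H is indefinite: neither convex nor concave.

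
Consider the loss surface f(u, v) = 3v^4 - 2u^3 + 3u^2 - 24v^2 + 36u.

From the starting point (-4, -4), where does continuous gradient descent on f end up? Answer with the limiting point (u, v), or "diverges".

(-2, -2)

f is separable, so gradient descent decouples: u follows -∂f/∂u, v follows -∂f/∂v.
∂f/∂u = -6(u - 3)(u + 2); at u=-4 this is -84, so u increases.
∂f/∂v = 12v(v - 2)(v + 2); at v=-4 this is -576, so v increases.
u converges to its nearest critical value -2 (a local min of the u-part); v converges to -2. The iterate converges to (-2, -2).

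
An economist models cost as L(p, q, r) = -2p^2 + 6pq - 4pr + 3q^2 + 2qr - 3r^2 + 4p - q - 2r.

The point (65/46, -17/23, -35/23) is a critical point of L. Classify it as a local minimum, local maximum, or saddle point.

The Hessian is constant: H = [[-4, 6, -4], [6, 6, 2], [-4, 2, -6]].
Leading principal minors: Δ₁ = -4, Δ₂ = -60, Δ₃ = 184.
The minors fit neither the all-positive nor the alternating-sign pattern, so H is indefinite: a saddle point.

saddle point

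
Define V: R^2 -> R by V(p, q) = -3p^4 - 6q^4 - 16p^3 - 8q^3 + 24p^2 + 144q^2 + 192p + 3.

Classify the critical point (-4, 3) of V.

local maximum

The mixed partial ∂²V/∂p∂q is 0, so the Hessian at any point is diag(V_pp, V_qq) = diag(12(-3p^2 - 8p + 4), 24(-3q^2 - 2q + 12)).
At (-4, 3): H = diag(-144, -504).
Both eigenvalues are negative, so H is negative definite: a local maximum.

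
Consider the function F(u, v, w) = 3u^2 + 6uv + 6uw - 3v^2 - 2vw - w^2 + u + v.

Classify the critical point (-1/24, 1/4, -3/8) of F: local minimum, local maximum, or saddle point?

saddle point

The Hessian is constant: H = [[6, 6, 6], [6, -6, -2], [6, -2, -2]].
Leading principal minors: Δ₁ = 6, Δ₂ = -72, Δ₃ = 192.
The minors fit neither the all-positive nor the alternating-sign pattern, so H is indefinite: a saddle point.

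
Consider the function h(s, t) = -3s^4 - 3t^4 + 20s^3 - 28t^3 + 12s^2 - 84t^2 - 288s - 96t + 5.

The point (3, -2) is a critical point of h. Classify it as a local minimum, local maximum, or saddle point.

The mixed partial ∂²h/∂s∂t is 0, so the Hessian at any point is diag(h_ss, h_tt) = diag(12(-3s^2 + 10s + 2), -12(3t^2 + 14t + 14)).
At (3, -2): H = diag(60, 24).
Both eigenvalues are positive, so H is positive definite: a local minimum.

local minimum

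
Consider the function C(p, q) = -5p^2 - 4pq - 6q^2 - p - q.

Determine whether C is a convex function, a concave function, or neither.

concave

C is quadratic, so its Hessian is the constant matrix H = [[-10, -4], [-4, -12]].
det(H) = 104, tr(H) = -22.
det(H) > 0 and tr(H) < 0, so H is negative definite everywhere: concave.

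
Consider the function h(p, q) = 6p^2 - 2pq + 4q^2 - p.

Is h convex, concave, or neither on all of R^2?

h is quadratic, so its Hessian is the constant matrix H = [[12, -2], [-2, 8]].
det(H) = 92, tr(H) = 20.
det(H) > 0 and tr(H) > 0, so H is positive definite everywhere: convex.

convex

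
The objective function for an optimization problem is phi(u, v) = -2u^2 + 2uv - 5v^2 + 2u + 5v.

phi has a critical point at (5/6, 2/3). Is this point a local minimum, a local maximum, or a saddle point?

The Hessian of phi is constant: H = [[-4, 2], [2, -10]].
det(H) = (-4)·(-10) − 2² = 36.
det(H) > 0 and tr(H) = -14 < 0, so H is negative definite and the point is a local maximum.

local maximum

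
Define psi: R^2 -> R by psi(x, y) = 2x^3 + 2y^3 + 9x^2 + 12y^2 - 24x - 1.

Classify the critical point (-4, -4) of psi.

The mixed partial ∂²psi/∂x∂y is 0, so the Hessian at any point is diag(psi_xx, psi_yy) = diag(6(2x + 3), 12(y + 2)).
At (-4, -4): H = diag(-30, -24).
Both eigenvalues are negative, so H is negative definite: a local maximum.

local maximum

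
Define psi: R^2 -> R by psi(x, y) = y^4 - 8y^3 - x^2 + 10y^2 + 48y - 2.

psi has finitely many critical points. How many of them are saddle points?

psi separates as a function of x plus a function of y, so ∇psi=0 decouples.
∂psi/∂x = -2x = 0 at x ∈ {0}; ∂psi/∂y = 4(y - 4)(y - 3)(y + 1) = 0 at y ∈ {-1, 3, 4}.
The Hessian is diagonal: diag(psi_xx, psi_yy). Second derivatives: psi_xx(0)=-2; psi_yy(-1)=80, psi_yy(3)=-16, psi_yy(4)=20.
Saddle points occur where the two diagonal entries have opposite signs: (0, -1), (0, 4). Count: 2.

2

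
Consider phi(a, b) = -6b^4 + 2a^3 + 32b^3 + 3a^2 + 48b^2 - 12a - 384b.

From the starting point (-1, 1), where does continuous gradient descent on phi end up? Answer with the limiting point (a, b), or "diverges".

phi is separable, so gradient descent decouples: a follows -∂phi/∂a, b follows -∂phi/∂b.
∂phi/∂a = 6(a - 1)(a + 2); at a=-1 this is -12, so a increases.
∂phi/∂b = -24(b - 4)(b - 2)(b + 2); at b=1 this is -216, so b increases.
a converges to its nearest critical value 1 (a local min of the a-part); b converges to 2. The iterate converges to (1, 2).

(1, 2)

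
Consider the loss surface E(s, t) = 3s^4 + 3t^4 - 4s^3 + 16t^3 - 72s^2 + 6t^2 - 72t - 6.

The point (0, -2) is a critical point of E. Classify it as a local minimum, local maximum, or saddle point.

local maximum

The mixed partial ∂²E/∂s∂t is 0, so the Hessian at any point is diag(E_ss, E_tt) = diag(12(3s^2 - 2s - 12), 12(3t^2 + 8t + 1)).
At (0, -2): H = diag(-144, -36).
Both eigenvalues are negative, so H is negative definite: a local maximum.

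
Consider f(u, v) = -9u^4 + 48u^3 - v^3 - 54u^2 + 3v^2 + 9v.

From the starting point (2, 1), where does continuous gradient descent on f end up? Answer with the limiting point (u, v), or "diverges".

(1, -1)

f is separable, so gradient descent decouples: u follows -∂f/∂u, v follows -∂f/∂v.
∂f/∂u = -36u(u - 3)(u - 1); at u=2 this is 72, so u decreases.
∂f/∂v = -3(v - 3)(v + 1); at v=1 this is 12, so v decreases.
u converges to its nearest critical value 1 (a local min of the u-part); v converges to -1. The iterate converges to (1, -1).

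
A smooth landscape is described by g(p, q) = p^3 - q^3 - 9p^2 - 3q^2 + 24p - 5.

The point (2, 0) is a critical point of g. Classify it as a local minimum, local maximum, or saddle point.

local maximum

The mixed partial ∂²g/∂p∂q is 0, so the Hessian at any point is diag(g_pp, g_qq) = diag(6(p - 3), -6(q + 1)).
At (2, 0): H = diag(-6, -6).
Both eigenvalues are negative, so H is negative definite: a local maximum.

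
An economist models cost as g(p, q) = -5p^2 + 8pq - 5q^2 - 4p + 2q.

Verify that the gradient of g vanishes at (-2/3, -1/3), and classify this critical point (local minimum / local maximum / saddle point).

∇g = (-10p + 8q - 4, 8p - 10q + 2); substituting (-2/3, -1/3) gives ∇g = (0, 0), so (-2/3, -1/3) is indeed a critical point.
The Hessian of g is constant: H = [[-10, 8], [8, -10]].
det(H) = (-10)·(-10) − 8² = 36.
det(H) > 0 and tr(H) = -20 < 0, so H is negative definite and the point is a local maximum.

local maximum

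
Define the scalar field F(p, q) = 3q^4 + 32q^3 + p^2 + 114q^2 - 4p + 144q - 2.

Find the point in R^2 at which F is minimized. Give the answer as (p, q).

(2, -1)

F(p,q) separates as A(p) + B(q) − 2, so its minimum is min A + min B − 2.
A'(p) = 2p - 4 vanishes at p ∈ {2}; B'(q) = 12(q + 1)(q + 3)(q + 4) vanishes at q ∈ {-4, -3, -1}.
Local minima of A (where A''>0): A(2)=-4. Local minima of B: B(-4)=-32, B(-1)=-59.
So the global minimum of F is A(2) + B(-1) − 2 = -4 − 59 − 2 = -65, attained at (2, -1).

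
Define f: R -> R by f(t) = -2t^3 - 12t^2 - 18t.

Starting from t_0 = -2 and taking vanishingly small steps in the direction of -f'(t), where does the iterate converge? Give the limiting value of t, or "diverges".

f'(t) = -6(t + 1)(t + 3), so f'(-2) = 6.
Gradient descent moves in the -f' direction, i.e. t is decreasing.
The nearest critical point in that direction is t = -3, where f'' = 12 > 0 (a local minimum). The iterate converges there.

-3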